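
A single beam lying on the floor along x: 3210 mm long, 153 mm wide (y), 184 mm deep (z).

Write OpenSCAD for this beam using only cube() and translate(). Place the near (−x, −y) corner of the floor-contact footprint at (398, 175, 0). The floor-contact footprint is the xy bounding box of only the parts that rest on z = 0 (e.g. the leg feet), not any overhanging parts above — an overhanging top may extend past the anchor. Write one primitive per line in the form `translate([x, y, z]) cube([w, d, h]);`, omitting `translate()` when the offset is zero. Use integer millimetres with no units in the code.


translate([398, 175, 0]) cube([3210, 153, 184]);


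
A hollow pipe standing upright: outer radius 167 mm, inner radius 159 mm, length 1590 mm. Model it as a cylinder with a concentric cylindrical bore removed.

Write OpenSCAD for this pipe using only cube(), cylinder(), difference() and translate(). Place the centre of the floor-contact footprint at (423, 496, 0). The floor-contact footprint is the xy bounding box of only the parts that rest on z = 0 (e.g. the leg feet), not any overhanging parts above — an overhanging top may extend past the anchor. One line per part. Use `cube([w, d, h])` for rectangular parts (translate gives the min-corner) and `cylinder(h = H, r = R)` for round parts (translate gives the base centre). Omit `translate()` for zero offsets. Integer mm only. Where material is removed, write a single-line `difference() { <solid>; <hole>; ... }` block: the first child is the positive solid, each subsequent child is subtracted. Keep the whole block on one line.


difference() { translate([423, 496, 0]) cylinder(h = 1590, r = 167); translate([423, 496, 0]) cylinder(h = 1590, r = 159); }


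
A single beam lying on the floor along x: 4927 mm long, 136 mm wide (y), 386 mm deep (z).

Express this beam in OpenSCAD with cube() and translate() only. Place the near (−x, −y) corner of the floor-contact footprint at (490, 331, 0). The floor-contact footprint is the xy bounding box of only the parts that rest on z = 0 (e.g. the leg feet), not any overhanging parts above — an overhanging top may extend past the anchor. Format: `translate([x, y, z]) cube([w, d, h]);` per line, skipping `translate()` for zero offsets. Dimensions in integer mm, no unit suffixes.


translate([490, 331, 0]) cube([4927, 136, 386]);


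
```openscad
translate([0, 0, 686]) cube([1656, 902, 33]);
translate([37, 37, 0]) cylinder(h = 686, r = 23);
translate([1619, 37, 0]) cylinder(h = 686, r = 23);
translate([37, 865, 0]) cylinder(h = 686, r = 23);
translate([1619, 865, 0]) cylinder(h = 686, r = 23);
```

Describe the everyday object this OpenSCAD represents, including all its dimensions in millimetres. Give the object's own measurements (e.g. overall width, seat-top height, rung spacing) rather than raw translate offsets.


A rectangular dining table. The top is 1656×902×33 mm with its upper surface at z = 719 mm. It stands on four round legs of 46 mm diameter, each leg's bounding box inset 14 mm from the nearest pair of top edges, running from the floor to the underside of the top.


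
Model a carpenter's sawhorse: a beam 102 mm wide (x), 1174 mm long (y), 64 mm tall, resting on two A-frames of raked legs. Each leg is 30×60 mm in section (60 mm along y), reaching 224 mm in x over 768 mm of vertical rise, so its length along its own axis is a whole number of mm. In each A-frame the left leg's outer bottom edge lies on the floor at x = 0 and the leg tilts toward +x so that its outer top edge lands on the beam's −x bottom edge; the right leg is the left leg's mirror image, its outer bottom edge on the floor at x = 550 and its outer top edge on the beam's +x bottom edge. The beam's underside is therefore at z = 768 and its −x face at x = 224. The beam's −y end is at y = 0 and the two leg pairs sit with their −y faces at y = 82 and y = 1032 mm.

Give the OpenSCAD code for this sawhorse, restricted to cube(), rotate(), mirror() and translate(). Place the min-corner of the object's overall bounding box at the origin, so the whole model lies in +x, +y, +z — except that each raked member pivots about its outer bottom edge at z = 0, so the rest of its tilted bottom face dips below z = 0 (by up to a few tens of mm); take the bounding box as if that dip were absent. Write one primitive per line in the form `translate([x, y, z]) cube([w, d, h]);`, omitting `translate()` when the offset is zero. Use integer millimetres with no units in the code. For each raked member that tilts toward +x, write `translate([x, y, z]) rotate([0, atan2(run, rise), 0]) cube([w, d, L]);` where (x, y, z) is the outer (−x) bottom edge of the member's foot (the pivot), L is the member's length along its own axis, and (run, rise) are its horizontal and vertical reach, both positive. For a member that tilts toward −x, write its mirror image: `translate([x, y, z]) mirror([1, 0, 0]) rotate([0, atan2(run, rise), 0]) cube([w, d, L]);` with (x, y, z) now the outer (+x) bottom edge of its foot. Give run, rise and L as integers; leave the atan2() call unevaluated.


translate([224, 0, 768]) cube([102, 1174, 64]);
translate([0, 82, 0]) rotate([0, atan2(224, 768), 0]) cube([30, 60, 800]);
translate([550, 82, 0]) mirror([1, 0, 0]) rotate([0, atan2(224, 768), 0]) cube([30, 60, 800]);
translate([0, 1032, 0]) rotate([0, atan2(224, 768), 0]) cube([30, 60, 800]);
translate([550, 1032, 0]) mirror([1, 0, 0]) rotate([0, atan2(224, 768), 0]) cube([30, 60, 800]);


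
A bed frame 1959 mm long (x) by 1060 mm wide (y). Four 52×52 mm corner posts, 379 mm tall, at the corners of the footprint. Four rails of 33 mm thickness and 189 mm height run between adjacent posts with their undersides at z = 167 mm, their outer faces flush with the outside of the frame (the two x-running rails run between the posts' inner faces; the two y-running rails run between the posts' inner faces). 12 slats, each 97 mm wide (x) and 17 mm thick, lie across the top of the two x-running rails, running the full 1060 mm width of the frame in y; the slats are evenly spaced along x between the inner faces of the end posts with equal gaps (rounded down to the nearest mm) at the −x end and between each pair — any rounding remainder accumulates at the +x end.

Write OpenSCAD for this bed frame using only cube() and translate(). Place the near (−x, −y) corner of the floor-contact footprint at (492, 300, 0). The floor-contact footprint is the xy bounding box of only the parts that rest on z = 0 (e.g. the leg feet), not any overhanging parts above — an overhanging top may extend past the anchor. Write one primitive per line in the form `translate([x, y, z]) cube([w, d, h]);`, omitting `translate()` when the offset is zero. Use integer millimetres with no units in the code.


translate([492, 300, 0]) cube([52, 52, 379]);
translate([492, 1308, 0]) cube([52, 52, 379]);
translate([2399, 300, 0]) cube([52, 52, 379]);
translate([2399, 1308, 0]) cube([52, 52, 379]);
translate([544, 300, 167]) cube([1855, 33, 189]);
translate([544, 1327, 167]) cube([1855, 33, 189]);
translate([492, 352, 167]) cube([33, 956, 189]);
translate([2418, 352, 167]) cube([33, 956, 189]);
translate([597, 300, 356]) cube([97, 1060, 17]);
translate([747, 300, 356]) cube([97, 1060, 17]);
translate([897, 300, 356]) cube([97, 1060, 17]);
translate([1047, 300, 356]) cube([97, 1060, 17]);
translate([1197, 300, 356]) cube([97, 1060, 17]);
translate([1347, 300, 356]) cube([97, 1060, 17]);
translate([1497, 300, 356]) cube([97, 1060, 17]);
translate([1647, 300, 356]) cube([97, 1060, 17]);
translate([1797, 300, 356]) cube([97, 1060, 17]);
translate([1947, 300, 356]) cube([97, 1060, 17]);
translate([2097, 300, 356]) cube([97, 1060, 17]);
translate([2247, 300, 356]) cube([97, 1060, 17]);


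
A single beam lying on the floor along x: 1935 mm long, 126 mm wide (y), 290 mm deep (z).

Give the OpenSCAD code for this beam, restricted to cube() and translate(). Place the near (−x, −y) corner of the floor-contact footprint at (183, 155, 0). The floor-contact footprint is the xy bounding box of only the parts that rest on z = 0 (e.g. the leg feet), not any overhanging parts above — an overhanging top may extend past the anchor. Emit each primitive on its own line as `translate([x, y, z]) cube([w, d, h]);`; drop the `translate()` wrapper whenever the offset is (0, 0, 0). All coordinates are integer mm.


translate([183, 155, 0]) cube([1935, 126, 290]);


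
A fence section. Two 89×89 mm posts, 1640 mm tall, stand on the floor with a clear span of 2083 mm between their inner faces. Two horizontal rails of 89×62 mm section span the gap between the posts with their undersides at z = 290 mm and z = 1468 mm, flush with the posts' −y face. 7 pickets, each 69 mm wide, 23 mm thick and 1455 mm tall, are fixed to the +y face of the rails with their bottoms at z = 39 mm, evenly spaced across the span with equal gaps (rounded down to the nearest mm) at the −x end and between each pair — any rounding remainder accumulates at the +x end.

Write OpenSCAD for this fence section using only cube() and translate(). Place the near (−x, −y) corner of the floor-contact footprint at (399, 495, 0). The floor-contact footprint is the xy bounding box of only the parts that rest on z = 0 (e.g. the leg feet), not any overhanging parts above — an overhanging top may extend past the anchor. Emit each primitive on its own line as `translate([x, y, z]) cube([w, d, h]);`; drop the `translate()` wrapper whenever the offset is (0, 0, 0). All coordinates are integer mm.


translate([399, 495, 0]) cube([89, 89, 1640]);
translate([2571, 495, 0]) cube([89, 89, 1640]);
translate([488, 495, 290]) cube([2083, 89, 62]);
translate([488, 495, 1468]) cube([2083, 89, 62]);
translate([688, 584, 39]) cube([69, 23, 1455]);
translate([957, 584, 39]) cube([69, 23, 1455]);
translate([1226, 584, 39]) cube([69, 23, 1455]);
translate([1495, 584, 39]) cube([69, 23, 1455]);
translate([1764, 584, 39]) cube([69, 23, 1455]);
translate([2033, 584, 39]) cube([69, 23, 1455]);
translate([2302, 584, 39]) cube([69, 23, 1455]);


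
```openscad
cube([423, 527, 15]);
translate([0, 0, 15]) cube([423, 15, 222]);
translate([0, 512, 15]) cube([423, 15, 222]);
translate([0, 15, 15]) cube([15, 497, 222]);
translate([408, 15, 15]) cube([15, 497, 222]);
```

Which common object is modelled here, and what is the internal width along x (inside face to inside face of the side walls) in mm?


An open box. The internal width is 393 mm.

A 423×527 base slab with four walls standing on it — an open box. The base is 423 mm wide and the walls are 15 mm thick, so the internal width is 423 − 2 × 15 = 393 mm.


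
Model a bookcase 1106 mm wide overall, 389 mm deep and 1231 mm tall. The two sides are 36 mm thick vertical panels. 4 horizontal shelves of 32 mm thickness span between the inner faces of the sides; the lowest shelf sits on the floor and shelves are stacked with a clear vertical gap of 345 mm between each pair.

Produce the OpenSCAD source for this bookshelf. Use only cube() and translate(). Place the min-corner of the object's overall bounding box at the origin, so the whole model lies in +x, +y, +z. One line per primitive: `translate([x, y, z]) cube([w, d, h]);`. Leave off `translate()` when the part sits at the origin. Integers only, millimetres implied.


cube([36, 389, 1231]);
translate([1070, 0, 0]) cube([36, 389, 1231]);
translate([36, 0, 0]) cube([1034, 389, 32]);
translate([36, 0, 377]) cube([1034, 389, 32]);
translate([36, 0, 754]) cube([1034, 389, 32]);
translate([36, 0, 1131]) cube([1034, 389, 32]);


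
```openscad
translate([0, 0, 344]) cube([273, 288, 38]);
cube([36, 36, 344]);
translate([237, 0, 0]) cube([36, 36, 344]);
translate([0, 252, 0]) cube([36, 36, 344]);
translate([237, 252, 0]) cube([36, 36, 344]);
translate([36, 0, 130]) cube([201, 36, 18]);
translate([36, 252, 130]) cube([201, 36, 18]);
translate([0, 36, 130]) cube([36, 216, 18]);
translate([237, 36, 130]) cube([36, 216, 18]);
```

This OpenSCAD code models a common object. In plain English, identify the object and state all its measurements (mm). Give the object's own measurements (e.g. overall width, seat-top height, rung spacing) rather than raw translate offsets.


A four-legged stool. The seat is a 273×288×38 mm slab whose top surface is at z = 382 mm; four square legs, each 36×36 mm in cross-section, run from the floor (z = 0) to the underside of the seat, each flush with a corner of the seat. Four stretchers, 36 mm wide and 18 mm tall, connect adjacent legs with their undersides at z = 130 mm, each running between the inner faces of the legs it joins and aligned with the legs' outer faces on the other axis.


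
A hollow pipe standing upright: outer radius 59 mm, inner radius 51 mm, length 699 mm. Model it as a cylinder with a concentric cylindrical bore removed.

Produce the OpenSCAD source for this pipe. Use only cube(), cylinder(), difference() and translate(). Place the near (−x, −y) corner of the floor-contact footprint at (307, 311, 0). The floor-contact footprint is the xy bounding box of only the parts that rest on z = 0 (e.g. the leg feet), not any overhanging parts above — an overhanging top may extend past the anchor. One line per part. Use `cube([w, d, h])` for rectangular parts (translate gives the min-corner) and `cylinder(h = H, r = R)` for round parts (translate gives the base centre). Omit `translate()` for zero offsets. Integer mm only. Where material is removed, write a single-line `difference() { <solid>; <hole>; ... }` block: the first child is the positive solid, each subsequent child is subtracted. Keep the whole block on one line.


difference() { translate([366, 370, 0]) cylinder(h = 699, r = 59); translate([366, 370, 0]) cylinder(h = 699, r = 51); }


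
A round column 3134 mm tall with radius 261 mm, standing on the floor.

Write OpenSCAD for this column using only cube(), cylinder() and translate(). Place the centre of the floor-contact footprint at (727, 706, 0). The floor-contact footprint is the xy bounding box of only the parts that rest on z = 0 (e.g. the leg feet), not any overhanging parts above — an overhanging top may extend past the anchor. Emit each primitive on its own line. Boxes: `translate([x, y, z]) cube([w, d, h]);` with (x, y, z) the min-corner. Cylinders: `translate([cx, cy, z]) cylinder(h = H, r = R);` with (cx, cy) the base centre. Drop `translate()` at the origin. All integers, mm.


translate([727, 706, 0]) cylinder(h = 3134, r = 261);


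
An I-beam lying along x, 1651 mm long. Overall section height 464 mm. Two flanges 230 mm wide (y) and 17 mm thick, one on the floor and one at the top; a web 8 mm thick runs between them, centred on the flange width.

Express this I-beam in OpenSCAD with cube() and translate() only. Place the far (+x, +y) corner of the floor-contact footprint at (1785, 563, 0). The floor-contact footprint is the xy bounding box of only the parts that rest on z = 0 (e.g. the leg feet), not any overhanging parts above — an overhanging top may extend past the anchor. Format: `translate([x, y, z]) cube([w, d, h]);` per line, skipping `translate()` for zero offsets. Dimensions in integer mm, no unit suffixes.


translate([134, 333, 0]) cube([1651, 230, 17]);
translate([134, 444, 17]) cube([1651, 8, 430]);
translate([134, 333, 447]) cube([1651, 230, 17]);


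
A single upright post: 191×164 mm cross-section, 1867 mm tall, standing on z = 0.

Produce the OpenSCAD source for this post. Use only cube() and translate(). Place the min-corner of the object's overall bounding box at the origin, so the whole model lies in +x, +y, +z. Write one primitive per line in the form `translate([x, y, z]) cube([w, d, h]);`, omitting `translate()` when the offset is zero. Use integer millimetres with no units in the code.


cube([191, 164, 1867]);


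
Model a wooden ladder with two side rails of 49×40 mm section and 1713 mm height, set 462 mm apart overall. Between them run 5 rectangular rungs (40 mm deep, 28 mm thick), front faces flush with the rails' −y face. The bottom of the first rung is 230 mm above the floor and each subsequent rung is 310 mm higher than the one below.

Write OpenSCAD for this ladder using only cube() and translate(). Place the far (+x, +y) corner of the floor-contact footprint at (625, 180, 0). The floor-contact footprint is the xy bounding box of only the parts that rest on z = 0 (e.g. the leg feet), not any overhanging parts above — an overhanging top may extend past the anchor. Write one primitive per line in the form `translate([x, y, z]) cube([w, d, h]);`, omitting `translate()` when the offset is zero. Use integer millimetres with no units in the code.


translate([163, 140, 0]) cube([49, 40, 1713]);
translate([576, 140, 0]) cube([49, 40, 1713]);
translate([212, 140, 230]) cube([364, 40, 28]);
translate([212, 140, 540]) cube([364, 40, 28]);
translate([212, 140, 850]) cube([364, 40, 28]);
translate([212, 140, 1160]) cube([364, 40, 28]);
translate([212, 140, 1470]) cube([364, 40, 28]);


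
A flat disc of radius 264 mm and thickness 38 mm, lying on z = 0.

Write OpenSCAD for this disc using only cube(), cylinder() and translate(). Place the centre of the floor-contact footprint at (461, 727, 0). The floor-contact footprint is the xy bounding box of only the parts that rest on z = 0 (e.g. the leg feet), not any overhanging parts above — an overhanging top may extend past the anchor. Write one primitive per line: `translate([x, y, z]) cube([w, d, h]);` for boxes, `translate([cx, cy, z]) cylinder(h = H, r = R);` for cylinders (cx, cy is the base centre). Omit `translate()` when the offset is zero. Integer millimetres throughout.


translate([461, 727, 0]) cylinder(h = 38, r = 264);


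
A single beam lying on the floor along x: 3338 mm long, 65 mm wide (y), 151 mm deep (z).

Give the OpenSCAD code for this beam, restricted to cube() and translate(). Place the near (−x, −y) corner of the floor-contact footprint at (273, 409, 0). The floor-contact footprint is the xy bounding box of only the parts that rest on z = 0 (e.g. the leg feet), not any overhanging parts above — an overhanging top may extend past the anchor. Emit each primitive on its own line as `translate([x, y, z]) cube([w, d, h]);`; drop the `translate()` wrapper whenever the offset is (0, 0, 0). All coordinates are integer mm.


translate([273, 409, 0]) cube([3338, 65, 151]);


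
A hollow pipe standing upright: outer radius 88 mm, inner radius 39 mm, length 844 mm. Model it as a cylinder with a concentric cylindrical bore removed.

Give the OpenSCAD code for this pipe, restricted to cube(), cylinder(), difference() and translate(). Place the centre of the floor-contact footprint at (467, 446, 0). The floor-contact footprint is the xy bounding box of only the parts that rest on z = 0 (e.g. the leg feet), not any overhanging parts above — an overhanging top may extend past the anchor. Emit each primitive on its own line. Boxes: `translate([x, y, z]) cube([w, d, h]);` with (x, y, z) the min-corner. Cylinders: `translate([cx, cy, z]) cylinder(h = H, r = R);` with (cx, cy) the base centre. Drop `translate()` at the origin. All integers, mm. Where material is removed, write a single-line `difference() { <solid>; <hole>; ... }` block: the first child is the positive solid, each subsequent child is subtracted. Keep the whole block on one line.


difference() { translate([467, 446, 0]) cylinder(h = 844, r = 88); translate([467, 446, 0]) cylinder(h = 844, r = 39); }


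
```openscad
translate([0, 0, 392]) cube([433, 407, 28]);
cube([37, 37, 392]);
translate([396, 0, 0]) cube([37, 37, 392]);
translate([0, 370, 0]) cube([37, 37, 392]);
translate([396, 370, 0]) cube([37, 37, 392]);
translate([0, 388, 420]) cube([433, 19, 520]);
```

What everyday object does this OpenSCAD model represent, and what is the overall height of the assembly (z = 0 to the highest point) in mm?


A chair. The overall height is 940 mm.

A slab on four corner posts with a tall panel at the back — a chair. The seat slab sits at z = 392 with thickness 28, and the 520 mm backrest starts at the seat top, so the overall height is 392 + 28 + 520 = 940 mm.


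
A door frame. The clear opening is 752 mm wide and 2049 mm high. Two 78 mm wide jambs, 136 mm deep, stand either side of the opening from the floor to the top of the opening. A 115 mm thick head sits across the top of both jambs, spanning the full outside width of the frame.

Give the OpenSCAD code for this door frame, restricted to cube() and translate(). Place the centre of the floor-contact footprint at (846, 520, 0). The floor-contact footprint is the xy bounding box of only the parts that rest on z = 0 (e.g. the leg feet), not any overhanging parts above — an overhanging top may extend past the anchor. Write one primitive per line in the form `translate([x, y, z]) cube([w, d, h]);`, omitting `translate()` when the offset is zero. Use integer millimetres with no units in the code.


translate([392, 452, 0]) cube([78, 136, 2049]);
translate([1222, 452, 0]) cube([78, 136, 2049]);
translate([392, 452, 2049]) cube([908, 136, 115]);


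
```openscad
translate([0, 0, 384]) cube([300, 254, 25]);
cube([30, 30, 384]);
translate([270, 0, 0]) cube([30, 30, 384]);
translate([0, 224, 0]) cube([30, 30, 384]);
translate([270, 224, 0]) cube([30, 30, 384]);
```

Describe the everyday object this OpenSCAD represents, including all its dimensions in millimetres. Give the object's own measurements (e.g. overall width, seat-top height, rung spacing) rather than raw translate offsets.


A four-legged stool. The seat is a 300×254×25 mm slab whose top surface is at z = 409 mm; four square legs, each 30×30 mm in cross-section, run from the floor (z = 0) to the underside of the seat, each flush with a corner of the seat.


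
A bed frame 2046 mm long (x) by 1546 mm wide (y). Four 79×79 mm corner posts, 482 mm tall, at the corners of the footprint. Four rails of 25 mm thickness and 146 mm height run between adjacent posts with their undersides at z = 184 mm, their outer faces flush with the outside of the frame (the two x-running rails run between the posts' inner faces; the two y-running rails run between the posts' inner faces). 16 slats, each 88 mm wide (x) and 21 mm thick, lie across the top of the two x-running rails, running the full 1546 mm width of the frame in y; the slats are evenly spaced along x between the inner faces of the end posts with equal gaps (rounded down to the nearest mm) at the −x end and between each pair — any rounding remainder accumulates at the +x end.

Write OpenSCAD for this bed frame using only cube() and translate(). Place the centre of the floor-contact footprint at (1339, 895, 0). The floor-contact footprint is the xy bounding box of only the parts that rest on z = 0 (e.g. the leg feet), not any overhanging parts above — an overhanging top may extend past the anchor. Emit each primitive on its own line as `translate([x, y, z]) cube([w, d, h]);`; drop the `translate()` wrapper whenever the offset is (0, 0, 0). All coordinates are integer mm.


// slat z = rail_z + rail_h = 184 + 146 = 330
// slat gap = ⌊(1888 − 16·88) / 17⌋ = 28
translate([316, 122, 0]) cube([79, 79, 482]);
translate([316, 1589, 0]) cube([79, 79, 482]);
translate([2283, 122, 0]) cube([79, 79, 482]);
translate([2283, 1589, 0]) cube([79, 79, 482]);
translate([395, 122, 184]) cube([1888, 25, 146]);
translate([395, 1643, 184]) cube([1888, 25, 146]);
translate([316, 201, 184]) cube([25, 1388, 146]);
translate([2337, 201, 184]) cube([25, 1388, 146]);
translate([423, 122, 330]) cube([88, 1546, 21]);
translate([539, 122, 330]) cube([88, 1546, 21]);
translate([655, 122, 330]) cube([88, 1546, 21]);
translate([771, 122, 330]) cube([88, 1546, 21]);
translate([887, 122, 330]) cube([88, 1546, 21]);
translate([1003, 122, 330]) cube([88, 1546, 21]);
translate([1119, 122, 330]) cube([88, 1546, 21]);
translate([1235, 122, 330]) cube([88, 1546, 21]);
translate([1351, 122, 330]) cube([88, 1546, 21]);
translate([1467, 122, 330]) cube([88, 1546, 21]);
translate([1583, 122, 330]) cube([88, 1546, 21]);
translate([1699, 122, 330]) cube([88, 1546, 21]);
translate([1815, 122, 330]) cube([88, 1546, 21]);
translate([1931, 122, 330]) cube([88, 1546, 21]);
translate([2047, 122, 330]) cube([88, 1546, 21]);
translate([2163, 122, 330]) cube([88, 1546, 21]);


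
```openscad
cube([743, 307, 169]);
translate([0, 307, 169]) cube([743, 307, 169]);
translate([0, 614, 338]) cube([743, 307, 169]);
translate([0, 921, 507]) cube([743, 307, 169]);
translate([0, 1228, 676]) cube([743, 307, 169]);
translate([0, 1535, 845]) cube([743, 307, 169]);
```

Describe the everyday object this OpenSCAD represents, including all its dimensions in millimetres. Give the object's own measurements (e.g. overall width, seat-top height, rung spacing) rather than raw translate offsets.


A straight staircase of 6 solid steps. Each step is 743 mm wide (x), 307 mm deep (y, the going) and 169 mm tall (the rise). The first step rests on the floor; each subsequent step sits one going further in +y and one rise higher in +z, directly behind and above the previous step with no overlap.


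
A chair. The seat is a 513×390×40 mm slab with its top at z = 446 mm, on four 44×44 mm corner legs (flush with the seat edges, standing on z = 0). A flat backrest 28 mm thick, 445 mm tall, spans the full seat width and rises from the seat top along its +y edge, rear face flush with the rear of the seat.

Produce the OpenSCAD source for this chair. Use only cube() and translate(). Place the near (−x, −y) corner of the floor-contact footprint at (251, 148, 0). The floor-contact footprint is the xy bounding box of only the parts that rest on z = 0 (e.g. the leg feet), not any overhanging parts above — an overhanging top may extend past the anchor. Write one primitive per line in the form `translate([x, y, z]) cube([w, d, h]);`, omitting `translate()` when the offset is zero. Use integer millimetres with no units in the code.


translate([251, 148, 406]) cube([513, 390, 40]);
translate([251, 148, 0]) cube([44, 44, 406]);
translate([720, 148, 0]) cube([44, 44, 406]);
translate([251, 494, 0]) cube([44, 44, 406]);
translate([720, 494, 0]) cube([44, 44, 406]);
translate([251, 510, 446]) cube([513, 28, 445]);


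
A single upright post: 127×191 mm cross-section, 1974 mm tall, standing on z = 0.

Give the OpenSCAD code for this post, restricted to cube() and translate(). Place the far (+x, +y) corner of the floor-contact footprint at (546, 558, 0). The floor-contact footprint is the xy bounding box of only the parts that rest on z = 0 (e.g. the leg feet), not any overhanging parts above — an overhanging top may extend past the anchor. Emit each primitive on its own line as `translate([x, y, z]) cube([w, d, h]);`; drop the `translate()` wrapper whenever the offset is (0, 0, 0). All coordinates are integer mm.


translate([419, 367, 0]) cube([127, 191, 1974]);


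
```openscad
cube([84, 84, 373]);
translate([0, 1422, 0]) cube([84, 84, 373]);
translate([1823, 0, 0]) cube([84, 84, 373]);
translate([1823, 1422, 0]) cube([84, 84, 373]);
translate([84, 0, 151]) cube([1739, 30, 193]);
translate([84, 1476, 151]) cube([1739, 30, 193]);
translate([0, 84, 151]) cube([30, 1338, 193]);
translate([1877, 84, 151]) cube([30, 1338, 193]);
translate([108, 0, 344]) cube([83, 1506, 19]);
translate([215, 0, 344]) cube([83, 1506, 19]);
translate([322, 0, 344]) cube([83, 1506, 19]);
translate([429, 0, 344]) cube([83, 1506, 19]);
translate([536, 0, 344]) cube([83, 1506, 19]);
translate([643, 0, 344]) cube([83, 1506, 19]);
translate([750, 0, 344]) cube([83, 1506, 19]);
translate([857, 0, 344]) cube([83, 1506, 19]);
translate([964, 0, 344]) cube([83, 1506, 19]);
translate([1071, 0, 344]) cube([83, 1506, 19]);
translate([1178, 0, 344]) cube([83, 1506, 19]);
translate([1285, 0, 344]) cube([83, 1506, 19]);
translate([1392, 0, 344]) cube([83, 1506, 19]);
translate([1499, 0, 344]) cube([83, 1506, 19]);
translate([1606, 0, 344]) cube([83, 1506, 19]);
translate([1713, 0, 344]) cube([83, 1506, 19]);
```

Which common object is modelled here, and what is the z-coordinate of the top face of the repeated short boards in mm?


A bed frame. The slat-top height is 363 mm.

Four posts, four rails, and a row of slats — a bed frame. Slats sit on the rails at z = 151 + 193 = 344; with slat thickness 19, the top is 363 mm.


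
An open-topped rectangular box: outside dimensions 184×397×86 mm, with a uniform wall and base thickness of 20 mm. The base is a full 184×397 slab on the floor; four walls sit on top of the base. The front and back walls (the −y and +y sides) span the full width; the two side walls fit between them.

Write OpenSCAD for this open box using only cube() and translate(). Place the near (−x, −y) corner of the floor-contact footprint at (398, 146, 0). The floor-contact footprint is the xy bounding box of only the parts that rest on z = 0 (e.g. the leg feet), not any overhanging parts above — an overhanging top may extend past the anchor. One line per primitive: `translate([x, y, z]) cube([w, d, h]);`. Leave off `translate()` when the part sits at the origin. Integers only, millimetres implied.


translate([398, 146, 0]) cube([184, 397, 20]);
translate([398, 146, 20]) cube([184, 20, 66]);
translate([398, 523, 20]) cube([184, 20, 66]);
translate([398, 166, 20]) cube([20, 357, 66]);
translate([562, 166, 20]) cube([20, 357, 66]);


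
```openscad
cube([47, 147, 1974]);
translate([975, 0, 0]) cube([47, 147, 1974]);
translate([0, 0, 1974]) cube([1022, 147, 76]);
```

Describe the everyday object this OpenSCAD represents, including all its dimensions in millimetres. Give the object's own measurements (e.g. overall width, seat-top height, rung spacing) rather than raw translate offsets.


A door frame. The clear opening is 928 mm wide and 1974 mm high. Two 47 mm wide jambs, 147 mm deep, stand either side of the opening from the floor to the top of the opening. A 76 mm thick head sits across the top of both jambs, spanning the full outside width of the frame.


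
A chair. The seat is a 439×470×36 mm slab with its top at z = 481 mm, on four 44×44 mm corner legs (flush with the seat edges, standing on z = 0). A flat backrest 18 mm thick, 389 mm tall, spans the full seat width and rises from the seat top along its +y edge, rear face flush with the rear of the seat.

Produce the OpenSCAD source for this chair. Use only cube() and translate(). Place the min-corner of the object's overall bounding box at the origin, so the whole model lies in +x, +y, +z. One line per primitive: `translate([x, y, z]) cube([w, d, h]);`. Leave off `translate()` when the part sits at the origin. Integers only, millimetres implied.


translate([0, 0, 445]) cube([439, 470, 36]);
cube([44, 44, 445]);
translate([395, 0, 0]) cube([44, 44, 445]);
translate([0, 426, 0]) cube([44, 44, 445]);
translate([395, 426, 0]) cube([44, 44, 445]);
translate([0, 452, 481]) cube([439, 18, 389]);


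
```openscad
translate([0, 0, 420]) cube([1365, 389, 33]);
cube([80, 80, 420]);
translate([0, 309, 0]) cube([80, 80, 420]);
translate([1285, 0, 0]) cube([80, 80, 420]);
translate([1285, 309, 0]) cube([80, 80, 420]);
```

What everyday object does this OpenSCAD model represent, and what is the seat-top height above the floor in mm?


A bench. The seat-top height is 453 mm.

A long slab on four corner posts — a bench. The slab sits at z = 420 with thickness 33, so the top is 420 + 33 = 453 mm.


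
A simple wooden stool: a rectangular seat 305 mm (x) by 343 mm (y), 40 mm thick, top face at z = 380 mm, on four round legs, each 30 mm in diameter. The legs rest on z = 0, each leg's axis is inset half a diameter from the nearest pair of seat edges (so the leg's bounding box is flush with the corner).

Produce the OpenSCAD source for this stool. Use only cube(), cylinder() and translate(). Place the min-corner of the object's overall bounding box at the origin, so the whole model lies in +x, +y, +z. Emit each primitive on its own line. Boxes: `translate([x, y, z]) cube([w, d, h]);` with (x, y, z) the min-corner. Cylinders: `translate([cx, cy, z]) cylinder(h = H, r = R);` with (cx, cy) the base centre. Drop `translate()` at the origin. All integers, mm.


translate([0, 0, 340]) cube([305, 343, 40]);
translate([15, 15, 0]) cylinder(h = 340, r = 15);
translate([290, 15, 0]) cylinder(h = 340, r = 15);
translate([15, 328, 0]) cylinder(h = 340, r = 15);
translate([290, 328, 0]) cylinder(h = 340, r = 15);


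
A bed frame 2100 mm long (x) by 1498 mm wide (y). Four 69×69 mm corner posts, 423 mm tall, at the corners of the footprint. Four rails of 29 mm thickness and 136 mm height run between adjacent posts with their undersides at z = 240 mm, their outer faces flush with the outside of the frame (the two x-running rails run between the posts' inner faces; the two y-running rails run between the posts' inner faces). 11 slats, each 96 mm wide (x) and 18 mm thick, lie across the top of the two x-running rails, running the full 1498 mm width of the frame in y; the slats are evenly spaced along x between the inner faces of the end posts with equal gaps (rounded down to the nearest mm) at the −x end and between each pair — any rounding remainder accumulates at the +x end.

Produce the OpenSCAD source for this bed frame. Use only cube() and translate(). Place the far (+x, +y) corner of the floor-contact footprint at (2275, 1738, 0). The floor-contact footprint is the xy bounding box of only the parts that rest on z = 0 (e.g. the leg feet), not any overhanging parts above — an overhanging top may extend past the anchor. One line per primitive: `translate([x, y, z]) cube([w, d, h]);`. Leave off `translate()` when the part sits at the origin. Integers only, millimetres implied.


// slat z = rail_z + rail_h = 240 + 136 = 376
// slat gap = ⌊(1962 − 11·96) / 12⌋ = 75
translate([175, 240, 0]) cube([69, 69, 423]);
translate([175, 1669, 0]) cube([69, 69, 423]);
translate([2206, 240, 0]) cube([69, 69, 423]);
translate([2206, 1669, 0]) cube([69, 69, 423]);
translate([244, 240, 240]) cube([1962, 29, 136]);
translate([244, 1709, 240]) cube([1962, 29, 136]);
translate([175, 309, 240]) cube([29, 1360, 136]);
translate([2246, 309, 240]) cube([29, 1360, 136]);
translate([319, 240, 376]) cube([96, 1498, 18]);
translate([490, 240, 376]) cube([96, 1498, 18]);
translate([661, 240, 376]) cube([96, 1498, 18]);
translate([832, 240, 376]) cube([96, 1498, 18]);
translate([1003, 240, 376]) cube([96, 1498, 18]);
translate([1174, 240, 376]) cube([96, 1498, 18]);
translate([1345, 240, 376]) cube([96, 1498, 18]);
translate([1516, 240, 376]) cube([96, 1498, 18]);
translate([1687, 240, 376]) cube([96, 1498, 18]);
translate([1858, 240, 376]) cube([96, 1498, 18]);
translate([2029, 240, 376]) cube([96, 1498, 18]);


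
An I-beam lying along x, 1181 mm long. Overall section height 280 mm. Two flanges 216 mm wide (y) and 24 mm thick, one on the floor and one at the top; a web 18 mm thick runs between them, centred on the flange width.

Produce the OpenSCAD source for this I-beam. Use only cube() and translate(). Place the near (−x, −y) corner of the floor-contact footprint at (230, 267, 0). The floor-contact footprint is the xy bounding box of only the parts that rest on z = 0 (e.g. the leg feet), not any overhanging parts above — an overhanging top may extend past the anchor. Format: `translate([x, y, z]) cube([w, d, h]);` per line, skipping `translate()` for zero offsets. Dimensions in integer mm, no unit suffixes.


translate([230, 267, 0]) cube([1181, 216, 24]);
translate([230, 366, 24]) cube([1181, 18, 232]);
translate([230, 267, 256]) cube([1181, 216, 24]);


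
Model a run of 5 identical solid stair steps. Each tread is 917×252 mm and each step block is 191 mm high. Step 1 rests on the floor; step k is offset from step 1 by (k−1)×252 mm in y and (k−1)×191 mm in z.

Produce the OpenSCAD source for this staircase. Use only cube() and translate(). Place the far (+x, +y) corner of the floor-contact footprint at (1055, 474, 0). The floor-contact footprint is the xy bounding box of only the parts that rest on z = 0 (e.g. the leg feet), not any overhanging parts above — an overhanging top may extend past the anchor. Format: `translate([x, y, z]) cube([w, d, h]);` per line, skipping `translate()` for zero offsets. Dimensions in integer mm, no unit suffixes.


translate([138, 222, 0]) cube([917, 252, 191]);
translate([138, 474, 191]) cube([917, 252, 191]);
translate([138, 726, 382]) cube([917, 252, 191]);
translate([138, 978, 573]) cube([917, 252, 191]);
translate([138, 1230, 764]) cube([917, 252, 191]);


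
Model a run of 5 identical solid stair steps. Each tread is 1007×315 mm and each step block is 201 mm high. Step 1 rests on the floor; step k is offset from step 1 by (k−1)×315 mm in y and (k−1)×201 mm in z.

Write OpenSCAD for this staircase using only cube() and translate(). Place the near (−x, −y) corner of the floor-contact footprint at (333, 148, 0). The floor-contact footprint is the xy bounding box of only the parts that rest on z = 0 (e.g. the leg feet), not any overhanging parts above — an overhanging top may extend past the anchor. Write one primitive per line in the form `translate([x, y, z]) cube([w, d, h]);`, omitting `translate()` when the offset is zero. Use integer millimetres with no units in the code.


translate([333, 148, 0]) cube([1007, 315, 201]);
translate([333, 463, 201]) cube([1007, 315, 201]);
translate([333, 778, 402]) cube([1007, 315, 201]);
translate([333, 1093, 603]) cube([1007, 315, 201]);
translate([333, 1408, 804]) cube([1007, 315, 201]);


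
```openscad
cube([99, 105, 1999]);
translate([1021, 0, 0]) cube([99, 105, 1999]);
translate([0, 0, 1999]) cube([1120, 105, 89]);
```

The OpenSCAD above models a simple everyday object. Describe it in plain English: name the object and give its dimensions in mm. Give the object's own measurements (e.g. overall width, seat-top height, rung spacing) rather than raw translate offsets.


A door frame. The clear opening is 922 mm wide and 1999 mm high. Two 99 mm wide jambs, 105 mm deep, stand either side of the opening from the floor to the top of the opening. A 89 mm thick head sits across the top of both jambs, spanning the full outside width of the frame.


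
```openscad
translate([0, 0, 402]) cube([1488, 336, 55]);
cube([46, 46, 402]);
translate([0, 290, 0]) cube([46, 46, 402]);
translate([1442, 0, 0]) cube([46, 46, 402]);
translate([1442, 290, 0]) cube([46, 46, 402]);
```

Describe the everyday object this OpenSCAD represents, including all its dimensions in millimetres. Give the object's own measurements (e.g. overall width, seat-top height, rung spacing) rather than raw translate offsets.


A bench: a 1488×336 mm seat slab, 55 mm thick, top at z = 457 mm, on four 46×46 mm square legs flush with the seat corners and standing on z = 0.


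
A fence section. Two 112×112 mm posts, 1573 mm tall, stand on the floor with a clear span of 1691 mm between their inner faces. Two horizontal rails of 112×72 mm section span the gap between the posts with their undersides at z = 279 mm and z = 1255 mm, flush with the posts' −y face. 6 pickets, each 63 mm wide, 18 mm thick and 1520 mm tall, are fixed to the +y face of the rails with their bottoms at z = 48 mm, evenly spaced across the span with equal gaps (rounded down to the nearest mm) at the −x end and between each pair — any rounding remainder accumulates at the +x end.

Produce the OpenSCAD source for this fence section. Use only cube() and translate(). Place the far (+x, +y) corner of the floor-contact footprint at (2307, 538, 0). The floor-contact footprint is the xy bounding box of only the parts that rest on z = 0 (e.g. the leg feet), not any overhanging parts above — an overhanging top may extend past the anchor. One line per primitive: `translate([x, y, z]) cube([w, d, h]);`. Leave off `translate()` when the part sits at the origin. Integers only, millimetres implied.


translate([392, 426, 0]) cube([112, 112, 1573]);
translate([2195, 426, 0]) cube([112, 112, 1573]);
translate([504, 426, 279]) cube([1691, 112, 72]);
translate([504, 426, 1255]) cube([1691, 112, 72]);
translate([691, 538, 48]) cube([63, 18, 1520]);
translate([941, 538, 48]) cube([63, 18, 1520]);
translate([1191, 538, 48]) cube([63, 18, 1520]);
translate([1441, 538, 48]) cube([63, 18, 1520]);
translate([1691, 538, 48]) cube([63, 18, 1520]);
translate([1941, 538, 48]) cube([63, 18, 1520]);
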